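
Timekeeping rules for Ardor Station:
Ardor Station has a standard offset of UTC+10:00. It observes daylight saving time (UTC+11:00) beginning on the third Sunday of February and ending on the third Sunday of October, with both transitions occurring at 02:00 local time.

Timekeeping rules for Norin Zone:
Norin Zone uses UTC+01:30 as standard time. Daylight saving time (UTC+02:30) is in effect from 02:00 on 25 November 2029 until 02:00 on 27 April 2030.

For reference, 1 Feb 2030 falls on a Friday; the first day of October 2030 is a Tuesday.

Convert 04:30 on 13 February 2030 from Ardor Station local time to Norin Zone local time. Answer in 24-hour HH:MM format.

21:00

1 February 2030 is a Friday, so the first Sunday is February 3 and the third is February 17.
1 October 2030 is a Tuesday, so the first Sunday is October 6 and the third is October 20.
13 February 2030 is outside the daylight-saving period (17 February – 20 October), so Ardor Station is on standard time, UTC+10:00.
04:30 Ardor Station − 10h = 18:30 UTC (rolling into the previous day, 12 February 2030).
At the standard offset (UTC+01:30), 18:30 UTC + 1h30m = 20:00 Norin Zone standard time.
The standard-time date in Norin Zone, 12 February 2030, falls between 25 November 2029 and 27 April 2030, so daylight saving is in effect and Norin Zone is at UTC+02:30.
18:30 UTC + 2h30m = 21:00 Norin Zone.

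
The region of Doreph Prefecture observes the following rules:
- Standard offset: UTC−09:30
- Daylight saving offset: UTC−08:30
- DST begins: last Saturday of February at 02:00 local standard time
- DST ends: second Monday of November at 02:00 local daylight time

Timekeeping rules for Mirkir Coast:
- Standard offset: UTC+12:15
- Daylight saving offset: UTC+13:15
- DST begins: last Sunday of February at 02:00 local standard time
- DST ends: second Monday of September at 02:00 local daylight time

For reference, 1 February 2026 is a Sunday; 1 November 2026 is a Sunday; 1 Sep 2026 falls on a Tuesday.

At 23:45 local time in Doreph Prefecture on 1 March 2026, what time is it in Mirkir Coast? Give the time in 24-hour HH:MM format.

21:30

1 February 2026 is a Sunday, so Saturdays fall on 7, 14, 21, 28; the last is February 28.
1 November 2026 is a Sunday, so the first Monday is November 2 and the second is November 9.
1 March 2026 lies within the daylight-saving period (28 February – 9 November), so Doreph Prefecture is on daylight time, UTC−08:30.
23:45 Doreph Prefecture + 8h30m = 08:15 UTC (rolling into the next day, 2 March 2026).
1 February 2026 is a Sunday, so Sundays fall on 1, 8, 15, 22; the last is February 22.
1 September 2026 is a Tuesday, so the first Monday is September 7 and the second is September 14.
At the standard offset (UTC+12:15), 08:15 UTC + 12h15m = 20:30 Mirkir Coast standard time.
Daylight saving runs 22 February – 14 September; the standard-time date in Mirkir Coast, 2 March 2026, is inside that window, so Mirkir Coast is at UTC+13:15.
08:15 UTC + 13h15m = 21:30 Mirkir Coast.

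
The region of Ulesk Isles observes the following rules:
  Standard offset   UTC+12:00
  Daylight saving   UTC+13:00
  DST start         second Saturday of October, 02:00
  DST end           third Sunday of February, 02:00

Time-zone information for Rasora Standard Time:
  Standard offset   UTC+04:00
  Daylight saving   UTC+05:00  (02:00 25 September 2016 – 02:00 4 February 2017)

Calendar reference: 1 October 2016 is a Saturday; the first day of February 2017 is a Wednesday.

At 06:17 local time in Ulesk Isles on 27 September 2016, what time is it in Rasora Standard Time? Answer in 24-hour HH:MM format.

1 October 2016 is a Saturday, so the first Saturday is October 1 and the second is October 8.
1 February 2017 is a Wednesday, so the first Sunday is February 5 and the third is February 19.
Daylight saving runs 8 October 2016 – 19 February 2017; 27 September 2016 is outside that window, so Ulesk Isles is on standard time at UTC+12:00.
06:17 Ulesk Isles − 12h = 18:17 UTC (rolling into the previous day, 26 September 2016).
At the standard offset (UTC+04:00), 18:17 UTC + 4h = 22:17 Rasora Standard Time standard time.
Daylight saving runs 25 September 2016 – 4 February 2017; the standard-time date in Rasora Standard Time, 26 September 2016, is inside that window, so Rasora Standard Time is at UTC+05:00.
18:17 UTC + 5h = 23:17 Rasora Standard Time.

23:17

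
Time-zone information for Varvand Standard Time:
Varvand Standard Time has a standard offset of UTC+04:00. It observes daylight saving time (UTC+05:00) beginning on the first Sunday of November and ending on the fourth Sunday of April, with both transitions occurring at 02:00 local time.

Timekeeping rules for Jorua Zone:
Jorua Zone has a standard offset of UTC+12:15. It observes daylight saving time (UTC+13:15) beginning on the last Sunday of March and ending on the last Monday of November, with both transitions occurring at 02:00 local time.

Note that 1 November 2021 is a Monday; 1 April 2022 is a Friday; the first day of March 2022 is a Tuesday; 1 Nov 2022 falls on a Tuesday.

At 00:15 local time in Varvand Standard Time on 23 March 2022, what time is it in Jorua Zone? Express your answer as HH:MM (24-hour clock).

1 November 2021 is a Monday, so the first Sunday is November 7.
1 April 2022 is a Friday, so the first Sunday is April 3 and the fourth is April 24.
23 March 2022 lies within the daylight-saving period (7 November 2021 – 24 April 2022), so Varvand Standard Time is on daylight time, UTC+05:00.
00:15 Varvand Standard Time − 5h = 19:15 UTC (rolling into the previous day, 22 March 2022).
1 March 2022 is a Tuesday, so Sundays fall on 6, 13, 20, 27; the last is March 27.
1 November 2022 is a Tuesday, so Mondays fall on 7, 14, 21, 28; the last is November 28.
At the standard offset (UTC+12:15), 19:15 UTC + 12h15m = 07:30 Jorua Zone standard time (rolling into the next day, 23 March 2022).
Daylight saving runs 27 March – 28 November; the standard-time date in Jorua Zone, 23 March 2022, is outside that window, so Jorua Zone is on standard time at UTC+12:15.
19:15 UTC + 12h15m = 07:30 Jorua Zone (rolling into the next day, 23 March 2022).

07:30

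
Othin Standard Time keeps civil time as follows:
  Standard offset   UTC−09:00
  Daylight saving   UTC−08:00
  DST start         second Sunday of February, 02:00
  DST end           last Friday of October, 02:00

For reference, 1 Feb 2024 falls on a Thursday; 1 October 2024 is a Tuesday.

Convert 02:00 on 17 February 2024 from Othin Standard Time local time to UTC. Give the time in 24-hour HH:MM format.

1 February 2024 is a Thursday, so the first Sunday is February 4 and the second is February 11.
1 October 2024 is a Tuesday, so Fridays fall on 4, 11, 18, 25; the last is October 25.
Daylight saving runs 11 February – 25 October; 17 February 2024 is inside that window, so Othin Standard Time is at UTC−08:00.
02:00 local + 8h = 10:00 UTC.

10:00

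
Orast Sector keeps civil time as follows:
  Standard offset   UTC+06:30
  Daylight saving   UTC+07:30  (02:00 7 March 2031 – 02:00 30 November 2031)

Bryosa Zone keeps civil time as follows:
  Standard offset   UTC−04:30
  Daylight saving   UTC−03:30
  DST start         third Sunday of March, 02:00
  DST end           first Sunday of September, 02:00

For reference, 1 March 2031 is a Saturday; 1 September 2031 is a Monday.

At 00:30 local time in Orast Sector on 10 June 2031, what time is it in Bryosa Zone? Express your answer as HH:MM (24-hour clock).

13:30

10 June 2031 falls between 7 March and 30 November, so daylight saving is in effect and Orast Sector is at UTC+07:30.
00:30 Orast Sector − 7h30m = 17:00 UTC (rolling into the previous day, 9 June 2031).
1 March 2031 is a Saturday, so the first Sunday is March 2 and the third is March 16.
1 September 2031 is a Monday, so the first Sunday is September 7.
At the standard offset (UTC−04:30), 17:00 UTC − 4h30m = 12:30 Bryosa Zone standard time.
Daylight saving runs 16 March – 7 September; the standard-time date in Bryosa Zone, 9 June 2031, is inside that window, so Bryosa Zone is at UTC−03:30.
17:00 UTC − 3h30m = 13:30 Bryosa Zone.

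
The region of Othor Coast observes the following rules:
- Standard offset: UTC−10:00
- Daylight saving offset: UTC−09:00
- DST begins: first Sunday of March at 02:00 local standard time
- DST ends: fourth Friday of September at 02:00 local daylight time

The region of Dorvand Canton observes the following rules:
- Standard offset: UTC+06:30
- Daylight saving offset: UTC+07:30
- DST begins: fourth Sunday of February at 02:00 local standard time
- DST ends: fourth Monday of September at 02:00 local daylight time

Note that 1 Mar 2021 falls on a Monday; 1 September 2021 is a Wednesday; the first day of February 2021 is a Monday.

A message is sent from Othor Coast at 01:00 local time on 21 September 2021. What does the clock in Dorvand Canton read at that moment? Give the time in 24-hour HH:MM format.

1 March 2021 is a Monday, so the first Sunday is March 7.
1 September 2021 is a Wednesday, so the first Friday is September 3 and the fourth is September 24.
21 September 2021 falls between 7 March and 24 September, so daylight saving is in effect and Othor Coast is at UTC−09:00.
01:00 Othor Coast + 9h = 10:00 UTC.
1 February 2021 is a Monday, so the first Sunday is February 7 and the fourth is February 28.
1 September 2021 is a Wednesday, so the first Monday is September 6 and the fourth is September 27.
At the standard offset (UTC+06:30), 10:00 UTC + 6h30m = 16:30 Dorvand Canton standard time.
Daylight saving runs 28 February – 27 September; the standard-time date in Dorvand Canton, 21 September 2021, is inside that window, so Dorvand Canton is at UTC+07:30.
10:00 UTC + 7h30m = 17:30 Dorvand Canton.

17:30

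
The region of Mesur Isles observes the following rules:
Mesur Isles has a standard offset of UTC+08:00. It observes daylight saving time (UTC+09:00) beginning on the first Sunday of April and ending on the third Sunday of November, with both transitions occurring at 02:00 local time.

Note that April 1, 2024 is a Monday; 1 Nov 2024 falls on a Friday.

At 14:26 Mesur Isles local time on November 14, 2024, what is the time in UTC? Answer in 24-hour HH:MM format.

05:26

1 April 2024 is a Monday, so the first Sunday is April 7.
1 November 2024 is a Friday, so the first Sunday is November 3 and the third is November 17.
November 14, 2024 lies within the daylight-saving period (7 April – 17 November), so Mesur Isles is on daylight time, UTC+09:00.
14:26 local − 9h = 05:26 UTC.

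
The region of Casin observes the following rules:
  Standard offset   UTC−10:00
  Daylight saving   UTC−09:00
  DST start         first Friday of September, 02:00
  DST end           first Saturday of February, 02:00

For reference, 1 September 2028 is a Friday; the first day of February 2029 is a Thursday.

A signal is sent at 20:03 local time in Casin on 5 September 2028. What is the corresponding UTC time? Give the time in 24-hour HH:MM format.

1 September 2028 is a Friday, so the first Friday is September 1.
1 February 2029 is a Thursday, so the first Saturday is February 3.
5 September 2028 lies within the daylight-saving period (1 September 2028 – 3 February 2029), so Casin is on daylight time, UTC−09:00.
20:03 local + 9h = 05:03 UTC (rolling into the next day, 6 September 2028).

05:03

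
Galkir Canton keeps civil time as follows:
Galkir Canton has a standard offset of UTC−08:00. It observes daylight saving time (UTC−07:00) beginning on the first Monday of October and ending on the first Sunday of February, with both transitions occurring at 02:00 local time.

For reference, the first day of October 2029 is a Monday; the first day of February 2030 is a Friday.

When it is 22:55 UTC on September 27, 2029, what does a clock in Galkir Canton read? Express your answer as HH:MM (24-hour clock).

1 October 2029 is a Monday, so the first Monday is October 1.
1 February 2030 is a Friday, so the first Sunday is February 3.
At the standard offset (UTC−08:00), 22:55 UTC − 8h = 14:55 Galkir Canton standard time.
The standard-time date in Galkir Canton, September 27, 2029, does not fall between 1 October 2029 and 3 February 2030, so daylight saving is not in effect and Galkir Canton is at UTC−08:00.
22:55 UTC − 8h = 14:55 local.

14:55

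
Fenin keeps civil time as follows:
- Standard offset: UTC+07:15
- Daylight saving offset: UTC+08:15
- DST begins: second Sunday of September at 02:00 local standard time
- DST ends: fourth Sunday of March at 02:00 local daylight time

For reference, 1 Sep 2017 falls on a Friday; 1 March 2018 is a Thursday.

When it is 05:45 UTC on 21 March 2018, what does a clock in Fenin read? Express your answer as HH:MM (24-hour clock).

14:00

1 September 2017 is a Friday, so the first Sunday is September 3 and the second is September 10.
1 March 2018 is a Thursday, so the first Sunday is March 4 and the fourth is March 25.
At the standard offset (UTC+07:15), 05:45 UTC + 7h15m = 13:00 Fenin standard time.
The standard-time date in Fenin, 21 March 2018, falls between 10 September 2017 and 25 March 2018, so daylight saving is in effect and Fenin is at UTC+08:15.
05:45 UTC + 8h15m = 14:00 local.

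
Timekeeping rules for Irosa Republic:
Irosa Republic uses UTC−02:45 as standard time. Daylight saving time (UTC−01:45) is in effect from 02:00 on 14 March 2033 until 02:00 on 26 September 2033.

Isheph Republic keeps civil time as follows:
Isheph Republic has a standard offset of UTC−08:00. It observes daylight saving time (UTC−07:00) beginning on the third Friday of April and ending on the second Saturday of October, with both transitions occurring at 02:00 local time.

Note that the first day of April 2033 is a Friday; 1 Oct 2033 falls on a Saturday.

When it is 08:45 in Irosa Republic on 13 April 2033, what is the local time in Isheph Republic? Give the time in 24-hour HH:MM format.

Daylight saving runs 14 March – 26 September; 13 April 2033 is inside that window, so Irosa Republic is at UTC−01:45.
08:45 Irosa Republic + 1h45m = 10:30 UTC.
1 April 2033 is a Friday, so the first Friday is April 1 and the third is April 15.
1 October 2033 is a Saturday, so the first Saturday is October 1 and the second is October 8.
At the standard offset (UTC−08:00), 10:30 UTC − 8h = 02:30 Isheph Republic standard time.
The standard-time date in Isheph Republic, 13 April 2033, is outside the daylight-saving period (15 April – 8 October), so Isheph Republic is on standard time, UTC−08:00.
10:30 UTC − 8h = 02:30 Isheph Republic.

02:30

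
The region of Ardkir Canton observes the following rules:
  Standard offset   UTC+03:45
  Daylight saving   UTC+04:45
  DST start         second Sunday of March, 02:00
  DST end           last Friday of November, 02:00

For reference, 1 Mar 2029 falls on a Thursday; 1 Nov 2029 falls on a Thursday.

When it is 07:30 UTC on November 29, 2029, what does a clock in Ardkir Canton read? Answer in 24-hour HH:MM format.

1 March 2029 is a Thursday, so the first Sunday is March 4 and the second is March 11.
1 November 2029 is a Thursday, so Fridays fall on 2, 9, 16, 23, 30; the last is November 30.
At the standard offset (UTC+03:45), 07:30 UTC + 3h45m = 11:15 Ardkir Canton standard time.
The standard-time date in Ardkir Canton, November 29, 2029, lies within the daylight-saving period (11 March – 30 November), so Ardkir Canton is on daylight time, UTC+04:45.
07:30 UTC + 4h45m = 12:15 local.

12:15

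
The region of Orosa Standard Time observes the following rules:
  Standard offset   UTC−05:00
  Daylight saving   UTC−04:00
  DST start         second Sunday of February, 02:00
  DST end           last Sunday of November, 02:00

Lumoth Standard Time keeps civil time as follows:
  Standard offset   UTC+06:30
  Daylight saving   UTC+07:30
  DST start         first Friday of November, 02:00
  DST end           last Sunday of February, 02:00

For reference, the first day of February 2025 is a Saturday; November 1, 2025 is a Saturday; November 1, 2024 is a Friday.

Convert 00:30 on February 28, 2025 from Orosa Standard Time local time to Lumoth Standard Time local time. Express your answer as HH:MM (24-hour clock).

1 February 2025 is a Saturday, so the first Sunday is February 2 and the second is February 9.
1 November 2025 is a Saturday, so Sundays fall on 2, 9, 16, 23, 30; the last is November 30.
Daylight saving runs 9 February – 30 November; February 28, 2025 is inside that window, so Orosa Standard Time is at UTC−04:00.
00:30 Orosa Standard Time + 4h = 04:30 UTC.
1 November 2024 is a Friday, so the first Friday is November 1.
1 February 2025 is a Saturday, so Sundays fall on 2, 9, 16, 23; the last is February 23.
At the standard offset (UTC+06:30), 04:30 UTC + 6h30m = 11:00 Lumoth Standard Time standard time.
The standard-time date in Lumoth Standard Time, February 28, 2025, is outside the daylight-saving period (1 November 2024 – 23 February 2025), so Lumoth Standard Time is on standard time, UTC+06:30.
04:30 UTC + 6h30m = 11:00 Lumoth Standard Time.

11:00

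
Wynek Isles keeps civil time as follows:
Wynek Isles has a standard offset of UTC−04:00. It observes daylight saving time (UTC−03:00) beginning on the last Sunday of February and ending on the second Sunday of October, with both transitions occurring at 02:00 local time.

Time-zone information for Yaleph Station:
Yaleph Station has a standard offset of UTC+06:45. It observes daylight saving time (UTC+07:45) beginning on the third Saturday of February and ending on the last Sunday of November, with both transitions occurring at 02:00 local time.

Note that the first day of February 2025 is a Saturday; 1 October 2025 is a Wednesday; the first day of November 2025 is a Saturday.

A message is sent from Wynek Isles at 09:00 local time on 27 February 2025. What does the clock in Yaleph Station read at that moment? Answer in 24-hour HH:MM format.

1 February 2025 is a Saturday, so Sundays fall on 2, 9, 16, 23; the last is February 23.
1 October 2025 is a Wednesday, so the first Sunday is October 5 and the second is October 12.
Daylight saving runs 23 February – 12 October; 27 February 2025 is inside that window, so Wynek Isles is at UTC−03:00.
09:00 Wynek Isles + 3h = 12:00 UTC.
1 February 2025 is a Saturday, so the first Saturday is February 1 and the third is February 15.
1 November 2025 is a Saturday, so Sundays fall on 2, 9, 16, 23, 30; the last is November 30.
At the standard offset (UTC+06:45), 12:00 UTC + 6h45m = 18:45 Yaleph Station standard time.
Daylight saving runs 15 February – 30 November; the standard-time date in Yaleph Station, 27 February 2025, is inside that window, so Yaleph Station is at UTC+07:45.
12:00 UTC + 7h45m = 19:45 Yaleph Station.

19:45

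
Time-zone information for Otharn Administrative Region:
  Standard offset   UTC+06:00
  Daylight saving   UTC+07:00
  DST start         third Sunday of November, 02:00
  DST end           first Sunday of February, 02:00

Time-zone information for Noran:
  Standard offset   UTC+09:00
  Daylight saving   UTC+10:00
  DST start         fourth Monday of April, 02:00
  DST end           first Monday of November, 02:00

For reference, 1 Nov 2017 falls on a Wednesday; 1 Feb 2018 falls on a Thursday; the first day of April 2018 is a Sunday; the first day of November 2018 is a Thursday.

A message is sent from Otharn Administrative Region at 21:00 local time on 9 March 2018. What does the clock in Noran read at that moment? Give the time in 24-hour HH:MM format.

1 November 2017 is a Wednesday, so the first Sunday is November 5 and the third is November 19.
1 February 2018 is a Thursday, so the first Sunday is February 4.
Daylight saving runs 19 November 2017 – 4 February 2018; 9 March 2018 is outside that window, so Otharn Administrative Region is on standard time at UTC+06:00.
21:00 Otharn Administrative Region − 6h = 15:00 UTC.
1 April 2018 is a Sunday, so the first Monday is April 2 and the fourth is April 23.
1 November 2018 is a Thursday, so the first Monday is November 5.
At the standard offset (UTC+09:00), 15:00 UTC + 9h = 00:00 Noran standard time (rolling into the next day, 10 March 2018).
The standard-time date in Noran, 10 March 2018, does not fall between 23 April and 5 November, so daylight saving is not in effect and Noran is at UTC+09:00.
15:00 UTC + 9h = 00:00 Noran (rolling into the next day, 10 March 2018).

00:00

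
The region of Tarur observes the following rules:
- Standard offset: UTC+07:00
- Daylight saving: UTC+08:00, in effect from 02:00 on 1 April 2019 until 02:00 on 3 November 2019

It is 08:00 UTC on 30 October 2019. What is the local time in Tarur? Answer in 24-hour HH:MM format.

At the standard offset (UTC+07:00), 08:00 UTC + 7h = 15:00 Tarur standard time.
The standard-time date in Tarur, 30 October 2019, falls between 1 April and 3 November, so daylight saving is in effect and Tarur is at UTC+08:00.
08:00 UTC + 8h = 16:00 local.

16:00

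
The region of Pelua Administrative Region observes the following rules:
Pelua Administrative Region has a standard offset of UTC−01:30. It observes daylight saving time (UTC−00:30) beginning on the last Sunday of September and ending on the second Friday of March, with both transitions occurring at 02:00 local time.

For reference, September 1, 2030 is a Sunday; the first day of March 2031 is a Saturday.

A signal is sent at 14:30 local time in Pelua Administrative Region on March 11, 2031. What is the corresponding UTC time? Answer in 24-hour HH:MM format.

1 September 2030 is a Sunday, so Sundays fall on 1, 8, 15, 22, 29; the last is September 29.
1 March 2031 is a Saturday, so the first Friday is March 7 and the second is March 14.
March 11, 2031 falls between 29 September 2030 and 14 March 2031, so daylight saving is in effect and Pelua Administrative Region is at UTC−00:30.
14:30 local + 0h30m = 15:00 UTC.

15:00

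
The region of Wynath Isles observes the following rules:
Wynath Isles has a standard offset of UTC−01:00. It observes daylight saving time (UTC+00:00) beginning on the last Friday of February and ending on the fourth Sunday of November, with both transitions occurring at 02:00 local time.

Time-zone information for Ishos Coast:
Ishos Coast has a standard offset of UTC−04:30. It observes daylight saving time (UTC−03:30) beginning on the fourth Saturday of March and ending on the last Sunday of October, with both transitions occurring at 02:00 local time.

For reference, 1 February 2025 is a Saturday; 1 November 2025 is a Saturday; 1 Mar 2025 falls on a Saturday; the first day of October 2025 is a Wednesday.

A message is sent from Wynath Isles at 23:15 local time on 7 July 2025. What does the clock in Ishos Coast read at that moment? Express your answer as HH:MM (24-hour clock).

1 February 2025 is a Saturday, so Fridays fall on 7, 14, 21, 28; the last is February 28.
1 November 2025 is a Saturday, so the first Sunday is November 2 and the fourth is November 23.
7 July 2025 falls between 28 February and 23 November, so daylight saving is in effect and Wynath Isles is at UTC+00:00.
23:15 Wynath Isles − 0h = 23:15 UTC.
1 March 2025 is a Saturday, so the first Saturday is March 1 and the fourth is March 22.
1 October 2025 is a Wednesday, so Sundays fall on 5, 12, 19, 26; the last is October 26.
At the standard offset (UTC−04:30), 23:15 UTC − 4h30m = 18:45 Ishos Coast standard time.
The standard-time date in Ishos Coast, 7 July 2025, lies within the daylight-saving period (22 March – 26 October), so Ishos Coast is on daylight time, UTC−03:30.
23:15 UTC − 3h30m = 19:45 Ishos Coast.

19:45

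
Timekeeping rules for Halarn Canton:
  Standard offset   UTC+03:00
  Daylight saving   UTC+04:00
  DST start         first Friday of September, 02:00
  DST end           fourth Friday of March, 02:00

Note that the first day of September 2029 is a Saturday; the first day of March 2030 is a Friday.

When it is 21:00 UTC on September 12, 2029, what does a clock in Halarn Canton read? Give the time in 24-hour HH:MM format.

1 September 2029 is a Saturday, so the first Friday is September 7.
1 March 2030 is a Friday, so the first Friday is March 1 and the fourth is March 22.
At the standard offset (UTC+03:00), 21:00 UTC + 3h = 00:00 Halarn Canton standard time (rolling into the next day, 13 September 2029).
The standard-time date in Halarn Canton, September 13, 2029, falls between 7 September 2029 and 22 March 2030, so daylight saving is in effect and Halarn Canton is at UTC+04:00.
21:00 UTC + 4h = 01:00 local (rolling into the next day, 13 September 2029).

01:00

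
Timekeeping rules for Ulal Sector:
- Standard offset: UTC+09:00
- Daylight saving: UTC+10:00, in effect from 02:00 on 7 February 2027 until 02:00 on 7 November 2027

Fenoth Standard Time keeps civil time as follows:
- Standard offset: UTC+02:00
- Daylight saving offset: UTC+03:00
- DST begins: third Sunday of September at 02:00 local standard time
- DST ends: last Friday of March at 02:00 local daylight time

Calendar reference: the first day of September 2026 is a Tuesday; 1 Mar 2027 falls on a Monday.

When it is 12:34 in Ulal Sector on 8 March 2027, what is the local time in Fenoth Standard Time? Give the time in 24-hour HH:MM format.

05:34

8 March 2027 lies within the daylight-saving period (7 February – 7 November), so Ulal Sector is on daylight time, UTC+10:00.
12:34 Ulal Sector − 10h = 02:34 UTC.
1 September 2026 is a Tuesday, so the first Sunday is September 6 and the third is September 20.
1 March 2027 is a Monday, so Fridays fall on 5, 12, 19, 26; the last is March 26.
At the standard offset (UTC+02:00), 02:34 UTC + 2h = 04:34 Fenoth Standard Time standard time.
Daylight saving runs 20 September 2026 – 26 March 2027; the standard-time date in Fenoth Standard Time, 8 March 2027, is inside that window, so Fenoth Standard Time is at UTC+03:00.
02:34 UTC + 3h = 05:34 Fenoth Standard Time.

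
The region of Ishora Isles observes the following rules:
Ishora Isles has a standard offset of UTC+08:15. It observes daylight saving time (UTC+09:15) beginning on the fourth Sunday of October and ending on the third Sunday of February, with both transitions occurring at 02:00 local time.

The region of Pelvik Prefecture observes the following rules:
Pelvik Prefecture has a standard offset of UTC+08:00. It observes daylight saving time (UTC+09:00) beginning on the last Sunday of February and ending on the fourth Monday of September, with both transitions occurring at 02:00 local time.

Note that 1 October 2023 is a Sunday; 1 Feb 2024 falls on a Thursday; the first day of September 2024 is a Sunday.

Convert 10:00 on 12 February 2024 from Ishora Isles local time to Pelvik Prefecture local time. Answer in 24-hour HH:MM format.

08:45

1 October 2023 is a Sunday, so the first Sunday is October 1 and the fourth is October 22.
1 February 2024 is a Thursday, so the first Sunday is February 4 and the third is February 18.
12 February 2024 lies within the daylight-saving period (22 October 2023 – 18 February 2024), so Ishora Isles is on daylight time, UTC+09:15.
10:00 Ishora Isles − 9h15m = 00:45 UTC.
1 February 2024 is a Thursday, so Sundays fall on 4, 11, 18, 25; the last is February 25.
1 September 2024 is a Sunday, so the first Monday is September 2 and the fourth is September 23.
At the standard offset (UTC+08:00), 00:45 UTC + 8h = 08:45 Pelvik Prefecture standard time.
Daylight saving runs 25 February – 23 September; the standard-time date in Pelvik Prefecture, 12 February 2024, is outside that window, so Pelvik Prefecture is on standard time at UTC+08:00.
00:45 UTC + 8h = 08:45 Pelvik Prefecture.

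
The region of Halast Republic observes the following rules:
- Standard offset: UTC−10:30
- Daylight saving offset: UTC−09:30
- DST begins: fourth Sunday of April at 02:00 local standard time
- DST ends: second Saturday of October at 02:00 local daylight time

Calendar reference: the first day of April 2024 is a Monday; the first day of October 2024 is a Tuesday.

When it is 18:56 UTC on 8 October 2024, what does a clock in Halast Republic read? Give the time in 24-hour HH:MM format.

09:26

1 April 2024 is a Monday, so the first Sunday is April 7 and the fourth is April 28.
1 October 2024 is a Tuesday, so the first Saturday is October 5 and the second is October 12.
At the standard offset (UTC−10:30), 18:56 UTC − 10h30m = 08:26 Halast Republic standard time.
Daylight saving runs 28 April – 12 October; the standard-time date in Halast Republic, 8 October 2024, is inside that window, so Halast Republic is at UTC−09:30.
18:56 UTC − 9h30m = 09:26 local.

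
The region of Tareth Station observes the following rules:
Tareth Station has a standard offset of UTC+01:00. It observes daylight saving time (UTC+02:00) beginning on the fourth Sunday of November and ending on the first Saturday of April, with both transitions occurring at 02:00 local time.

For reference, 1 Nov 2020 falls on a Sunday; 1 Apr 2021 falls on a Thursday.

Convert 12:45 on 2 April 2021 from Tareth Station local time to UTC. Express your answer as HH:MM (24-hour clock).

10:45

1 November 2020 is a Sunday, so the first Sunday is November 1 and the fourth is November 22.
1 April 2021 is a Thursday, so the first Saturday is April 3.
2 April 2021 falls between 22 November 2020 and 3 April 2021, so daylight saving is in effect and Tareth Station is at UTC+02:00.
12:45 local − 2h = 10:45 UTC.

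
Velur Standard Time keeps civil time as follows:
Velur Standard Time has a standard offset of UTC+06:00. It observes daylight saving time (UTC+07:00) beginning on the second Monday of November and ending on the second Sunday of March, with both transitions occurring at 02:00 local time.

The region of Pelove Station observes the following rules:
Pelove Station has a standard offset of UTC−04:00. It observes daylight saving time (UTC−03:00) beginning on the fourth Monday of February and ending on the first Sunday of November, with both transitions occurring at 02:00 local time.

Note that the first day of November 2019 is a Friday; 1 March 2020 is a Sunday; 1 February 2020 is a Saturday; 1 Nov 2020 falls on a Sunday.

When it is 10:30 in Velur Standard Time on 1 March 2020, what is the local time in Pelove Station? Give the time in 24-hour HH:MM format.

1 November 2019 is a Friday, so the first Monday is November 4 and the second is November 11.
1 March 2020 is a Sunday, so the first Sunday is March 1 and the second is March 8.
1 March 2020 falls between 11 November 2019 and 8 March 2020, so daylight saving is in effect and Velur Standard Time is at UTC+07:00.
10:30 Velur Standard Time − 7h = 03:30 UTC.
1 February 2020 is a Saturday, so the first Monday is February 3 and the fourth is February 24.
1 November 2020 is a Sunday, so the first Sunday is November 1.
At the standard offset (UTC−04:00), 03:30 UTC − 4h = 23:30 Pelove Station standard time (rolling into the previous day, 29 February 2020).
Daylight saving runs 24 February – 1 November; the standard-time date in Pelove Station, 29 February 2020, is inside that window, so Pelove Station is at UTC−03:00.
03:30 UTC − 3h = 00:30 Pelove Station.

00:30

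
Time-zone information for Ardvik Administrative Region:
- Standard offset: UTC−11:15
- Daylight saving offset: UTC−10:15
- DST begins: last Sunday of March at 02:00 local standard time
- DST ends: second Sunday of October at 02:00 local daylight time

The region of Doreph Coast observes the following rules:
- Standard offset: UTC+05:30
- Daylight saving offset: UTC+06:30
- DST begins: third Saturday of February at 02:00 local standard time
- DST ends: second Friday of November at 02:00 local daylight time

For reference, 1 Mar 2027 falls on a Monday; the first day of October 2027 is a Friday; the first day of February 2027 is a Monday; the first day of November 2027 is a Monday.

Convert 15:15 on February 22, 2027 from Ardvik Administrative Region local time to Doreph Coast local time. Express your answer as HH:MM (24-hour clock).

1 March 2027 is a Monday, so Sundays fall on 7, 14, 21, 28; the last is March 28.
1 October 2027 is a Friday, so the first Sunday is October 3 and the second is October 10.
February 22, 2027 does not fall between 28 March and 10 October, so daylight saving is not in effect and Ardvik Administrative Region is at UTC−11:15.
15:15 Ardvik Administrative Region + 11h15m = 02:30 UTC (rolling into the next day, 23 February 2027).
1 February 2027 is a Monday, so the first Saturday is February 6 and the third is February 20.
1 November 2027 is a Monday, so the first Friday is November 5 and the second is November 12.
At the standard offset (UTC+05:30), 02:30 UTC + 5h30m = 08:00 Doreph Coast standard time.
The standard-time date in Doreph Coast, February 23, 2027, falls between 20 February and 12 November, so daylight saving is in effect and Doreph Coast is at UTC+06:30.
02:30 UTC + 6h30m = 09:00 Doreph Coast.

09:00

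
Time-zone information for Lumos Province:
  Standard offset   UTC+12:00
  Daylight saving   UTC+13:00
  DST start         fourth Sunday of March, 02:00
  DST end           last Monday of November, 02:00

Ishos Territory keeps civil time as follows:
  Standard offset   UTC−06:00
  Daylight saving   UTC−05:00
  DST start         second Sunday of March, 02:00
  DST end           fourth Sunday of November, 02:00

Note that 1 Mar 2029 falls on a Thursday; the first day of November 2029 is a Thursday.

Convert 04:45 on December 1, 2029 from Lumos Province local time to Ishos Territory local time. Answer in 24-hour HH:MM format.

1 March 2029 is a Thursday, so the first Sunday is March 4 and the fourth is March 25.
1 November 2029 is a Thursday, so Mondays fall on 5, 12, 19, 26; the last is November 26.
December 1, 2029 does not fall between 25 March and 26 November, so daylight saving is not in effect and Lumos Province is at UTC+12:00.
04:45 Lumos Province − 12h = 16:45 UTC (rolling into the previous day, 30 November 2029).
1 March 2029 is a Thursday, so the first Sunday is March 4 and the second is March 11.
1 November 2029 is a Thursday, so the first Sunday is November 4 and the fourth is November 25.
At the standard offset (UTC−06:00), 16:45 UTC − 6h = 10:45 Ishos Territory standard time.
The standard-time date in Ishos Territory, November 30, 2029, does not fall between 11 March and 25 November, so daylight saving is not in effect and Ishos Territory is at UTC−06:00.
16:45 UTC − 6h = 10:45 Ishos Territory.

10:45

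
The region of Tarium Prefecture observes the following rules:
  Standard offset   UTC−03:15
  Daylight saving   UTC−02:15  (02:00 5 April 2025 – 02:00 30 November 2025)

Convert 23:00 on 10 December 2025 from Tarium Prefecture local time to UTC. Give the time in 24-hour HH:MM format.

10 December 2025 does not fall between 5 April and 30 November, so daylight saving is not in effect and Tarium Prefecture is at UTC−03:15.
23:00 local + 3h15m = 02:15 UTC (rolling into the next day, 11 December 2025).

02:15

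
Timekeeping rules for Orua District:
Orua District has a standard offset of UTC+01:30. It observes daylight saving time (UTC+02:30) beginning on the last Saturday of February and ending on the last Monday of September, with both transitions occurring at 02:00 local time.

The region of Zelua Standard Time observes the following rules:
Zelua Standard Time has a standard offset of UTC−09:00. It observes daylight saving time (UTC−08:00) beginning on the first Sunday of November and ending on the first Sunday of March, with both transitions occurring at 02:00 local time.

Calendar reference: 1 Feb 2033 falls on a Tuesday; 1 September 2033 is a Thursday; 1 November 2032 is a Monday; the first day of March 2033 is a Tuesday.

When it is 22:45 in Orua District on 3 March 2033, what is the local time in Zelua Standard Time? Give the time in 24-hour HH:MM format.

1 February 2033 is a Tuesday, so Saturdays fall on 5, 12, 19, 26; the last is February 26.
1 September 2033 is a Thursday, so Mondays fall on 5, 12, 19, 26; the last is September 26.
Daylight saving runs 26 February – 26 September; 3 March 2033 is inside that window, so Orua District is at UTC+02:30.
22:45 Orua District − 2h30m = 20:15 UTC.
1 November 2032 is a Monday, so the first Sunday is November 7.
1 March 2033 is a Tuesday, so the first Sunday is March 6.
At the standard offset (UTC−09:00), 20:15 UTC − 9h = 11:15 Zelua Standard Time standard time.
Daylight saving runs 7 November 2032 – 6 March 2033; the standard-time date in Zelua Standard Time, 3 March 2033, is inside that window, so Zelua Standard Time is at UTC−08:00.
20:15 UTC − 8h = 12:15 Zelua Standard Time.

12:15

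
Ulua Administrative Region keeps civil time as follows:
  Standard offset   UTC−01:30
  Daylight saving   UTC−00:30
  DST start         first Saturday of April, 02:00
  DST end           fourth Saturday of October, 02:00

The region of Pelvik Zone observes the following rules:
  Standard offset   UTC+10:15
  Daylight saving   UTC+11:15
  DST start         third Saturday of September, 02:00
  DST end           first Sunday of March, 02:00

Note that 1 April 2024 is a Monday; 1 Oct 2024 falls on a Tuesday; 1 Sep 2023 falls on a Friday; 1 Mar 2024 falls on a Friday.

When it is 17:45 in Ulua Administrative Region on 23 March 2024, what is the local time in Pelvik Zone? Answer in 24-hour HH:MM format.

1 April 2024 is a Monday, so the first Saturday is April 6.
1 October 2024 is a Tuesday, so the first Saturday is October 5 and the fourth is October 26.
Daylight saving runs 6 April – 26 October; 23 March 2024 is outside that window, so Ulua Administrative Region is on standard time at UTC−01:30.
17:45 Ulua Administrative Region + 1h30m = 19:15 UTC.
1 September 2023 is a Friday, so the first Saturday is September 2 and the third is September 16.
1 March 2024 is a Friday, so the first Sunday is March 3.
At the standard offset (UTC+10:15), 19:15 UTC + 10h15m = 05:30 Pelvik Zone standard time (rolling into the next day, 24 March 2024).
The standard-time date in Pelvik Zone, 24 March 2024, does not fall between 16 September 2023 and 3 March 2024, so daylight saving is not in effect and Pelvik Zone is at UTC+10:15.
19:15 UTC + 10h15m = 05:30 Pelvik Zone (rolling into the next day, 24 March 2024).

05:30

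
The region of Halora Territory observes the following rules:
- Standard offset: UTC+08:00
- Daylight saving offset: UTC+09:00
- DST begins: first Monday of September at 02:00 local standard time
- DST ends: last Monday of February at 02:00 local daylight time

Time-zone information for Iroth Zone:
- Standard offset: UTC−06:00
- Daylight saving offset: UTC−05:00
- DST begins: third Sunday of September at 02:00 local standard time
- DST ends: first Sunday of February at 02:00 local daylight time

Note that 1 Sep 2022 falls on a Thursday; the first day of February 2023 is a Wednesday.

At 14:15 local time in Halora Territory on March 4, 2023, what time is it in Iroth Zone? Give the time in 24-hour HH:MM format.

00:15

1 September 2022 is a Thursday, so the first Monday is September 5.
1 February 2023 is a Wednesday, so Mondays fall on 6, 13, 20, 27; the last is February 27.
March 4, 2023 does not fall between 5 September 2022 and 27 February 2023, so daylight saving is not in effect and Halora Territory is at UTC+08:00.
14:15 Halora Territory − 8h = 06:15 UTC.
1 September 2022 is a Thursday, so the first Sunday is September 4 and the third is September 18.
1 February 2023 is a Wednesday, so the first Sunday is February 5.
At the standard offset (UTC−06:00), 06:15 UTC − 6h = 00:15 Iroth Zone standard time.
The standard-time date in Iroth Zone, March 4, 2023, is outside the daylight-saving period (18 September 2022 – 5 February 2023), so Iroth Zone is on standard time, UTC−06:00.
06:15 UTC − 6h = 00:15 Iroth Zone.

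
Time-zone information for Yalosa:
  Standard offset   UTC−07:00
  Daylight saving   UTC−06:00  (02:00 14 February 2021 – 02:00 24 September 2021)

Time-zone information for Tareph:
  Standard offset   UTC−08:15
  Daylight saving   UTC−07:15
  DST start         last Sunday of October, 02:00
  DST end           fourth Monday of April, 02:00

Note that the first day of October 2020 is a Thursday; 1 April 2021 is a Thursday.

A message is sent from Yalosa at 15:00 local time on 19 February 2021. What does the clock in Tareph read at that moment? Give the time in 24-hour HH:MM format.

13:45

19 February 2021 falls between 14 February and 24 September, so daylight saving is in effect and Yalosa is at UTC−06:00.
15:00 Yalosa + 6h = 21:00 UTC.
1 October 2020 is a Thursday, so Sundays fall on 4, 11, 18, 25; the last is October 25.
1 April 2021 is a Thursday, so the first Monday is April 5 and the fourth is April 26.
At the standard offset (UTC−08:15), 21:00 UTC − 8h15m = 12:45 Tareph standard time.
The standard-time date in Tareph, 19 February 2021, falls between 25 October 2020 and 26 April 2021, so daylight saving is in effect and Tareph is at UTC−07:15.
21:00 UTC − 7h15m = 13:45 Tareph.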